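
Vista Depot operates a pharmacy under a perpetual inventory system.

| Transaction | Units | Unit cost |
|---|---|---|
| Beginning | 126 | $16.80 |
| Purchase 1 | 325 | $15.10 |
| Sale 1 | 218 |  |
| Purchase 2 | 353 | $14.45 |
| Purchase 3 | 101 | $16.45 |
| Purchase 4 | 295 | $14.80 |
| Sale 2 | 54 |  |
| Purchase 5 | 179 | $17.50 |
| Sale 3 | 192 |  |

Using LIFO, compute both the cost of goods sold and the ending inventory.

COGS = $7,415.90; ending inventory = $13,869.20

Sale 1 (218) [LIFO — newest first]: 218 @ $15.10 = $3,291.80
Sale 2 (54) [LIFO — newest first]: 54 @ $14.80 = $799.20
Sale 3 (192) [LIFO — newest first]: 179 @ $17.50 + 13 @ $14.80 = $3,324.90
Total COGS = $3,291.80 + $799.20 + $3,324.90 = $7,415.90
Ending inventory: 126 @ $16.80 + 107 @ $15.10 + 353 @ $14.45 + 101 @ $16.45 + 228 @ $14.80 = $13,869.20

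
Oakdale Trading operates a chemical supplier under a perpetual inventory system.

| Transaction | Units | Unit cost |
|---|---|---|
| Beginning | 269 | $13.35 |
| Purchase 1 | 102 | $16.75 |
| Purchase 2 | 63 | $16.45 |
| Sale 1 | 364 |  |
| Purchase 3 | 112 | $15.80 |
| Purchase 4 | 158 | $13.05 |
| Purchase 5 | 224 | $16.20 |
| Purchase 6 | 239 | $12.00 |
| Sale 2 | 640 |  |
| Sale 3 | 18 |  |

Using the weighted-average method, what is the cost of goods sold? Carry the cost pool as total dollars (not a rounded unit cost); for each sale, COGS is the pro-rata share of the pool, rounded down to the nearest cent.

After Beginning: 269 on hand, pool $3,591.15 (≈ $13.3500 each)
After Purchase 1: 371 on hand, pool $5,299.65 (≈ $14.2848 each)
After Purchase 2: 434 on hand, pool $6,336.00 (≈ $14.5991 each)
Sale 1, sell 364: 364/434 × $6,336.00 → $5,314.06
After Purchase 3: 182 on hand, pool $2,791.54 (≈ $15.3381 each)
After Purchase 4: 340 on hand, pool $4,853.44 (≈ $14.2748 each)
After Purchase 5: 564 on hand, pool $8,482.24 (≈ $15.0394 each)
After Purchase 6: 803 on hand, pool $11,350.24 (≈ $14.1348 each)
Sale 2, sell 640: 640/803 × $11,350.24 → $9,046.26
Sale 3, sell 18: 18/163 × $2,303.98 → $254.42
Total COGS = $5,314.06 + $9,046.26 + $254.42 = $14,614.74
Ending inventory (cost pool remaining) = $2,049.56
Check: goods available $16,664.30 = COGS $14,614.74 + ending $2,049.56

COGS = $14,614.74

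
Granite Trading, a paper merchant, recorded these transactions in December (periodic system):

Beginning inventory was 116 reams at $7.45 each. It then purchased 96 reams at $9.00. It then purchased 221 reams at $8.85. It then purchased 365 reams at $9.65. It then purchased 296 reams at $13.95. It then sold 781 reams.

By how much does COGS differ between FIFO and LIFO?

$1,671.20

FIFO COGS: 116 @ $7.45 + 96 @ $9.00 + 221 @ $8.85 + 348 @ $9.65 = $7,042.25
LIFO COGS: 296 @ $13.95 + 365 @ $9.65 + 120 @ $8.85 = $8,713.45
Difference = |$7,042.25 − $8,713.45| = $1,671.20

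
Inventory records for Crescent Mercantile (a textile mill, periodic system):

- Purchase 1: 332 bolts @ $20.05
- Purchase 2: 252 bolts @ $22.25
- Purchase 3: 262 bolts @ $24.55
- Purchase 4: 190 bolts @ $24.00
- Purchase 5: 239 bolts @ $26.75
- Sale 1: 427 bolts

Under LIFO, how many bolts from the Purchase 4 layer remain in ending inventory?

2

Sale 1 (427) [LIFO — newest first]: 239 @ $26.75 + 188 @ $24.00 = $10,905.25
Ending inventory: 332 @ $20.05 + 252 @ $22.25 + 262 @ $24.55 + 2 @ $24.00 = $18,743.70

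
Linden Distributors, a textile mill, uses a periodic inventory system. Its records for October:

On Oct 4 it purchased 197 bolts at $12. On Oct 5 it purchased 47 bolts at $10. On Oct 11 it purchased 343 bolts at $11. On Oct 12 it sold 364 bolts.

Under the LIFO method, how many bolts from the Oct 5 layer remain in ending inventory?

26

Oct 12, 364 sold [LIFO — newest first]: 343 @ $11 + 21 @ $10 = $3,983
Ending inventory: 197 @ $12 + 26 @ $10 = $2,624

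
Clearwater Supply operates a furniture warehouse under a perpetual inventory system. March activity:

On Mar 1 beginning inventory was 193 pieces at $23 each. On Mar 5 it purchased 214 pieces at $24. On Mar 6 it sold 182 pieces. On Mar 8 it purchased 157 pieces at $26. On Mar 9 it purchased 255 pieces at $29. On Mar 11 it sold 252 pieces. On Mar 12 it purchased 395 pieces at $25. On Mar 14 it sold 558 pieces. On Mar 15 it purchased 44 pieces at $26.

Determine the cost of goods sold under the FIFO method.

COGS = $25,377

Mar 6, 182 sold [FIFO — oldest first]: 182 @ $23 = $4,186
Mar 11, 252 sold [FIFO — oldest first]: 11 @ $23 + 214 @ $24 + 27 @ $26 = $6,091
Mar 14, 558 sold [FIFO — oldest first]: 130 @ $26 + 255 @ $29 + 173 @ $25 = $15,100
Total COGS = $4,186 + $6,091 + $15,100 = $25,377
Ending inventory: 222 @ $25 + 44 @ $26 = $6,694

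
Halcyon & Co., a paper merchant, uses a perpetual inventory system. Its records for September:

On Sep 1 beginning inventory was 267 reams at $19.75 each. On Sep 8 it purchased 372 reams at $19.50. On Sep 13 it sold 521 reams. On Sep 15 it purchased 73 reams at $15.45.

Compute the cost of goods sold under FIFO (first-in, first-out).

COGS = $10,226.25

Sep 13, 521 sold [FIFO — oldest first]: 267 @ $19.75 + 254 @ $19.50 = $10,226.25
Ending inventory: 118 @ $19.50 + 73 @ $15.45 = $3,428.85
Check: goods available $13,655.10 = COGS $10,226.25 + ending $3,428.85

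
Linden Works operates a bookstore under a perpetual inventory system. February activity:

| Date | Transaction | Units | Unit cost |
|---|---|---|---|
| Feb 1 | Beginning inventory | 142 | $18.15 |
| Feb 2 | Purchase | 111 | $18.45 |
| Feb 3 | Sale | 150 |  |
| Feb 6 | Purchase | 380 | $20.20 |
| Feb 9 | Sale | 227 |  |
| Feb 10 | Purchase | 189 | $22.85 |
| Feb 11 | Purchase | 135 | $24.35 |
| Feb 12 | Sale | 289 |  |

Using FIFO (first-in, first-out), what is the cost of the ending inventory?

Feb 3, 150 sold [FIFO — oldest first]: 142 @ $18.15 + 8 @ $18.45 = $2,724.90
Feb 9, 227 sold [FIFO — oldest first]: 103 @ $18.45 + 124 @ $20.20 = $4,405.15
Feb 12, 289 sold [FIFO — oldest first]: 256 @ $20.20 + 33 @ $22.85 = $5,925.25
Total COGS = $2,724.90 + $4,405.15 + $5,925.25 = $13,055.30
Ending inventory: 156 @ $22.85 + 135 @ $24.35 = $6,851.85

Ending inventory = $6,851.85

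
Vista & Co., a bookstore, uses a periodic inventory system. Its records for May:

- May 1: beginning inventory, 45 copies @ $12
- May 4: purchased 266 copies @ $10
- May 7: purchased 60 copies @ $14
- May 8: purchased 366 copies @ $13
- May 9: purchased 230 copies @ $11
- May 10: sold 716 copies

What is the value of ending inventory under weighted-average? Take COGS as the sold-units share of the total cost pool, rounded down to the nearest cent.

May 10, sell 716: 716/967 × $11,328.00 → $8,387.64
Ending inventory (cost pool remaining) = $2,940.36

Ending inventory = $2,940.36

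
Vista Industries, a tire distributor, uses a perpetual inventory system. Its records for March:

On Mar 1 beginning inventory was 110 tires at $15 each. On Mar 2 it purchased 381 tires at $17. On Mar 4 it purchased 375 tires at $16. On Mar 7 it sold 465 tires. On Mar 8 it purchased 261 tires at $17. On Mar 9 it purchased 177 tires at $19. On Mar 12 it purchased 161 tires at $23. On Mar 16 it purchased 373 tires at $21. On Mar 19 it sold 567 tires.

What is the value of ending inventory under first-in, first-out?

Ending inventory = $16,514

Mar 7, 465 sold [FIFO — oldest first]: 110 @ $15 + 355 @ $17 = $7,685
Mar 19, 567 sold [FIFO — oldest first]: 26 @ $17 + 375 @ $16 + 166 @ $17 = $9,264
Total COGS = $7,685 + $9,264 = $16,949
Ending inventory: 95 @ $17 + 177 @ $19 + 161 @ $23 + 373 @ $21 = $16,514
Check: goods available $33,463 = COGS $16,949 + ending $16,514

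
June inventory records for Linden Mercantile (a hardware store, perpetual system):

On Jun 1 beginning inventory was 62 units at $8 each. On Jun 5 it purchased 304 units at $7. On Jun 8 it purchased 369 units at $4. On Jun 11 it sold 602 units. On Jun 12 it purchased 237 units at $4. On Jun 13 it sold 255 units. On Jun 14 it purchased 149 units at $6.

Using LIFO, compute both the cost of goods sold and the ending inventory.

COGS = $4,181; ending inventory = $1,761

Jun 11, 602 sold [LIFO — newest first]: 369 @ $4 + 233 @ $7 = $3,107
Jun 13, 255 sold [LIFO — newest first]: 237 @ $4 + 18 @ $7 = $1,074
Total COGS = $3,107 + $1,074 = $4,181
Ending inventory: 62 @ $8 + 53 @ $7 + 149 @ $6 = $1,761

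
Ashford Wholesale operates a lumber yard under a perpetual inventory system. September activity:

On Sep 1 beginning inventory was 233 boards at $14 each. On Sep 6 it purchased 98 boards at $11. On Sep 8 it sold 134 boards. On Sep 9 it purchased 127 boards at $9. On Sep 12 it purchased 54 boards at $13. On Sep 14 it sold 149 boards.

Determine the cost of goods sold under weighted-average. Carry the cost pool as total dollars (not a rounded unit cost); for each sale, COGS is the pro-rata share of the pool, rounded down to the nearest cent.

COGS = $3,502.41

After Sep 1: 233 on hand, pool $3,262.00 (≈ $14.0000 each)
After Sep 6: 331 on hand, pool $4,340.00 (≈ $13.1118 each)
Sep 8, sell 134: 134/331 × $4,340.00 → $1,756.97
After Sep 9: 324 on hand, pool $3,726.03 (≈ $11.5001 each)
After Sep 12: 378 on hand, pool $4,428.03 (≈ $11.7144 each)
Sep 14, sell 149: 149/378 × $4,428.03 → $1,745.44
Total COGS = $1,756.97 + $1,745.44 = $3,502.41
Ending inventory (cost pool remaining) = $2,682.59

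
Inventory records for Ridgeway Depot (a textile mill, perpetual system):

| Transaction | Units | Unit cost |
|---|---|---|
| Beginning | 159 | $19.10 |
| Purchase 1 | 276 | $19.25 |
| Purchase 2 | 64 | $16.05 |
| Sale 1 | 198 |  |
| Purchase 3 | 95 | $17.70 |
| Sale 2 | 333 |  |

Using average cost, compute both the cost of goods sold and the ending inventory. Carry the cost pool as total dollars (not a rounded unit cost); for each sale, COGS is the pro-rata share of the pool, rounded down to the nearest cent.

COGS = $9,891.21; ending inventory = $1,167.39

After Beginning: 159 on hand, pool $3,036.90 (≈ $19.1000 each)
After Purchase 1: 435 on hand, pool $8,349.90 (≈ $19.1952 each)
After Purchase 2: 499 on hand, pool $9,377.10 (≈ $18.7918 each)
Sale 1, sell 198: 198/499 × $9,377.10 → $3,720.77
After Purchase 3: 396 on hand, pool $7,337.83 (≈ $18.5299 each)
Sale 2, sell 333: 333/396 × $7,337.83 → $6,170.44
Total COGS = $3,720.77 + $6,170.44 = $9,891.21
Ending inventory (cost pool remaining) = $1,167.39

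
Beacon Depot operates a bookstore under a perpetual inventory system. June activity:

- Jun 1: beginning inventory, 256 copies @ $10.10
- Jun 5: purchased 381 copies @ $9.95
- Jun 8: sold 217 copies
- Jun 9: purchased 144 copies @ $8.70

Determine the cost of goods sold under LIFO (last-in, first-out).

COGS = $2,159.15

Jun 8, 217 sold [LIFO — newest first]: 217 @ $9.95 = $2,159.15
Ending inventory: 256 @ $10.10 + 164 @ $9.95 + 144 @ $8.70 = $5,470.20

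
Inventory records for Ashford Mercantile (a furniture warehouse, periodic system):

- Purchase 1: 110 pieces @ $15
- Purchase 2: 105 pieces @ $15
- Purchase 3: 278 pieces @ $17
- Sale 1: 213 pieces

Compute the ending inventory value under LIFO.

Sale 1 (213) [LIFO — newest first]: 213 @ $17 = $3,621
Ending inventory: 110 @ $15 + 105 @ $15 + 65 @ $17 = $4,330

Ending inventory = $4,330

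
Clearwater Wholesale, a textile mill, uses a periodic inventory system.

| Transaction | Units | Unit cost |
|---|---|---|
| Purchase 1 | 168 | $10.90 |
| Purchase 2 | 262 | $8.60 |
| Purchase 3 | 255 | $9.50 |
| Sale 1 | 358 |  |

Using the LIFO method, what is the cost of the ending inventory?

Ending inventory = $3,198.60

Sale 1 (358) [LIFO — newest first]: 255 @ $9.50 + 103 @ $8.60 = $3,308.30
Ending inventory: 168 @ $10.90 + 159 @ $8.60 = $3,198.60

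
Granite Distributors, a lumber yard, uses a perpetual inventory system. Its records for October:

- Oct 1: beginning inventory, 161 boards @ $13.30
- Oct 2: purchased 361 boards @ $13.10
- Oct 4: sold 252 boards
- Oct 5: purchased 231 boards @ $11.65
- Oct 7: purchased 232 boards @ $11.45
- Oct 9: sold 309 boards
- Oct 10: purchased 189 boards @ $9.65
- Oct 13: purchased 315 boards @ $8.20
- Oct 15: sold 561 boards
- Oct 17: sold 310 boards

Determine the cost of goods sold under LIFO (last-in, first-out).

Oct 4, 252 sold [LIFO — newest first]: 252 @ $13.10 = $3,301.20
Oct 9, 309 sold [LIFO — newest first]: 232 @ $11.45 + 77 @ $11.65 = $3,553.45
Oct 15, 561 sold [LIFO — newest first]: 315 @ $8.20 + 189 @ $9.65 + 57 @ $11.65 = $5,070.90
Oct 17, 310 sold [LIFO — newest first]: 97 @ $11.65 + 109 @ $13.10 + 104 @ $13.30 = $3,941.15
Total COGS = $3,301.20 + $3,553.45 + $5,070.90 + $3,941.15 = $15,866.70
Ending inventory: 57 @ $13.30 = $758.10

COGS = $15,866.70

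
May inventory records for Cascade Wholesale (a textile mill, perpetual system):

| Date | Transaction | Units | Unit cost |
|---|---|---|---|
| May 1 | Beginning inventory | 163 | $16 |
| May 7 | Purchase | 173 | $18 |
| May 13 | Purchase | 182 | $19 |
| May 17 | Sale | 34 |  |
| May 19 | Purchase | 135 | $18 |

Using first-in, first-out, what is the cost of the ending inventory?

May 17, 34 sold [FIFO — oldest first]: 34 @ $16 = $544
Ending inventory: 129 @ $16 + 173 @ $18 + 182 @ $19 + 135 @ $18 = $11,066
Check: goods available $11,610 = COGS $544 + ending $11,066

Ending inventory = $11,066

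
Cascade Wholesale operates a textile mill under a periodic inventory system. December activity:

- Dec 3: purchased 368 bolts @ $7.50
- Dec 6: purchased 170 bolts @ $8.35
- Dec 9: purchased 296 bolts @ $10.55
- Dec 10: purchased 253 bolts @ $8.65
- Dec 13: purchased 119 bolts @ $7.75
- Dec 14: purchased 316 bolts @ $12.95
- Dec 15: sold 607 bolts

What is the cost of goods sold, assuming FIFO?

COGS = $4,907.45

Dec 15, 607 sold [FIFO — oldest first]: 368 @ $7.50 + 170 @ $8.35 + 69 @ $10.55 = $4,907.45
Ending inventory: 227 @ $10.55 + 253 @ $8.65 + 119 @ $7.75 + 316 @ $12.95 = $9,597.75
Check: goods available $14,505.20 = COGS $4,907.45 + ending $9,597.75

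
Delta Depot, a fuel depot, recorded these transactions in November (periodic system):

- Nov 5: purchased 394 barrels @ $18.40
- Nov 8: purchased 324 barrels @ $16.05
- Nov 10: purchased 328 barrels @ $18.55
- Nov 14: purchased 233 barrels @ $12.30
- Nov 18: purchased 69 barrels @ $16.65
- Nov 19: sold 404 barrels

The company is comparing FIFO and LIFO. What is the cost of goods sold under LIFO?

COGS = $5,906.85

FIFO COGS: 394 @ $18.40 + 10 @ $16.05 = $7,410.10
LIFO COGS: 69 @ $16.65 + 233 @ $12.30 + 102 @ $18.55 = $5,906.85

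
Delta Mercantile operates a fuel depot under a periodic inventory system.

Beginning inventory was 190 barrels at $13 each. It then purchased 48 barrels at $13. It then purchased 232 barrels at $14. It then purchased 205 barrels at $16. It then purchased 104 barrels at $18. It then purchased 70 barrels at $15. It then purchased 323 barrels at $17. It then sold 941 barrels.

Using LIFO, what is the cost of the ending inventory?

Sale 1 (941) [LIFO — newest first]: 323 @ $17 + 70 @ $15 + 104 @ $18 + 205 @ $16 + 232 @ $14 + 7 @ $13 = $15,032
Ending inventory: 190 @ $13 + 41 @ $13 = $3,003

Ending inventory = $3,003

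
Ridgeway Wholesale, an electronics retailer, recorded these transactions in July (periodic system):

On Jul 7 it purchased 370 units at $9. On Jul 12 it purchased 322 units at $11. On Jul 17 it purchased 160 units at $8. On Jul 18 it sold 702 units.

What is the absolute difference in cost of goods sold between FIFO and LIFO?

$150

FIFO COGS: 370 @ $9 + 322 @ $11 + 10 @ $8 = $6,952
LIFO COGS: 160 @ $8 + 322 @ $11 + 220 @ $9 = $6,802
Difference = |$6,952 − $6,802| = $150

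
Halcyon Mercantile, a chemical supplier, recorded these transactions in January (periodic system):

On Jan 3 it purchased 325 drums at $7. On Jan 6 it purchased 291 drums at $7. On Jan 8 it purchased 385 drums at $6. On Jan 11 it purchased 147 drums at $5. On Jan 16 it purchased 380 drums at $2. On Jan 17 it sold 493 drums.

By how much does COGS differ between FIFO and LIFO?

FIFO COGS: 325 @ $7 + 168 @ $7 = $3,451
LIFO COGS: 380 @ $2 + 113 @ $5 = $1,325
Difference = |$3,451 − $1,325| = $2,126

$2,126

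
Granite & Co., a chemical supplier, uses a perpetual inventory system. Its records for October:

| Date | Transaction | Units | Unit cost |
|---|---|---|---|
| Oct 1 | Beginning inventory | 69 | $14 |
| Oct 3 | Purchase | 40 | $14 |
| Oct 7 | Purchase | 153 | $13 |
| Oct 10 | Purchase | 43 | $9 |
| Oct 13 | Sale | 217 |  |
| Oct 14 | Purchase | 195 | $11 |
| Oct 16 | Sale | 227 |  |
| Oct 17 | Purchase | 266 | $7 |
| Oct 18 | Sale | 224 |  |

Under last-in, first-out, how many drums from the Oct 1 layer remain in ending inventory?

56

Oct 13, 217 sold [LIFO — newest first]: 43 @ $9 + 153 @ $13 + 21 @ $14 = $2,670
Oct 16, 227 sold [LIFO — newest first]: 195 @ $11 + 19 @ $14 + 13 @ $14 = $2,593
Oct 18, 224 sold [LIFO — newest first]: 224 @ $7 = $1,568
Total COGS = $2,670 + $2,593 + $1,568 = $6,831
Ending inventory: 56 @ $14 + 42 @ $7 = $1,078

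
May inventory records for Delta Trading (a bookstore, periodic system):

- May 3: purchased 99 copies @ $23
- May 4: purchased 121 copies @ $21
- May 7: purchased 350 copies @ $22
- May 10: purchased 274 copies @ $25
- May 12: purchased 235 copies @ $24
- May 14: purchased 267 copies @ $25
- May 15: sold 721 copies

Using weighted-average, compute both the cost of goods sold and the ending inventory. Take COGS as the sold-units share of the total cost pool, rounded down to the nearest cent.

May 15, sell 721: 721/1346 × $31,683.00 → $16,971.35
Ending inventory (cost pool remaining) = $14,711.65

COGS = $16,971.35; ending inventory = $14,711.65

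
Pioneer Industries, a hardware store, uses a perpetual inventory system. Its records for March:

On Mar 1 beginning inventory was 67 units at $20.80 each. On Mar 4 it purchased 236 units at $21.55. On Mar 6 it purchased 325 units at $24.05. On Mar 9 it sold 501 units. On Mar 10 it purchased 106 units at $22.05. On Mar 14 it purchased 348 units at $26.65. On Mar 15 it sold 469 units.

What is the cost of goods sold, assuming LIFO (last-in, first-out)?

COGS = $23,543.80

Mar 9, 501 sold [LIFO — newest first]: 325 @ $24.05 + 176 @ $21.55 = $11,609.05
Mar 15, 469 sold [LIFO — newest first]: 348 @ $26.65 + 106 @ $22.05 + 15 @ $21.55 = $11,934.75
Total COGS = $11,609.05 + $11,934.75 = $23,543.80
Ending inventory: 67 @ $20.80 + 45 @ $21.55 = $2,363.35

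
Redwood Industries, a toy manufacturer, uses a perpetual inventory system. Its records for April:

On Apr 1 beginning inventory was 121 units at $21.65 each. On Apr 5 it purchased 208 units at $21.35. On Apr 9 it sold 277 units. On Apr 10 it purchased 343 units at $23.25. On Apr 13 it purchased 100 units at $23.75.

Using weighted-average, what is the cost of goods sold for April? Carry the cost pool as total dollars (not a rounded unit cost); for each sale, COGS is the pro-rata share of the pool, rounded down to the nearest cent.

COGS = $5,944.51

After Apr 1: 121 on hand, pool $2,619.65 (≈ $21.6500 each)
After Apr 5: 329 on hand, pool $7,060.45 (≈ $21.4603 each)
Apr 9, sell 277: 277/329 × $7,060.45 → $5,944.51
After Apr 10: 395 on hand, pool $9,090.69 (≈ $23.0144 each)
After Apr 13: 495 on hand, pool $11,465.69 (≈ $23.1630 each)
Ending inventory (cost pool remaining) = $11,465.69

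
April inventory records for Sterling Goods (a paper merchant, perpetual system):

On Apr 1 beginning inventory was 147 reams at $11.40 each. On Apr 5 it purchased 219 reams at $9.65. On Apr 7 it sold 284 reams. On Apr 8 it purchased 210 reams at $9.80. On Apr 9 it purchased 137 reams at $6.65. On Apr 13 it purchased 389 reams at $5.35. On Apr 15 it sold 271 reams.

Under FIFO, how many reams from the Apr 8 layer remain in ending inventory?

Apr 7, 284 sold [FIFO — oldest first]: 147 @ $11.40 + 137 @ $9.65 = $2,997.85
Apr 15, 271 sold [FIFO — oldest first]: 82 @ $9.65 + 189 @ $9.80 = $2,643.50
Total COGS = $2,997.85 + $2,643.50 = $5,641.35
Ending inventory: 21 @ $9.80 + 137 @ $6.65 + 389 @ $5.35 = $3,198.00

21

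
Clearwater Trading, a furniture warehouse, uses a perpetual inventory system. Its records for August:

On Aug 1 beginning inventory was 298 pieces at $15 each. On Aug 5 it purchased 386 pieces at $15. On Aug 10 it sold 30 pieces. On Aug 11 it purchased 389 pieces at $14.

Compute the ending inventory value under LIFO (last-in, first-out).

Ending inventory = $15,256

Aug 10, 30 sold [LIFO — newest first]: 30 @ $15 = $450
Ending inventory: 298 @ $15 + 356 @ $15 + 389 @ $14 = $15,256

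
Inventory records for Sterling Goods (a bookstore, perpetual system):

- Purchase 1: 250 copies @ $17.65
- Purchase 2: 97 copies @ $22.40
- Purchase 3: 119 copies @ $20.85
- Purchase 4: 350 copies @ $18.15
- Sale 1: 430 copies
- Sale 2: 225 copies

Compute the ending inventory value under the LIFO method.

Ending inventory = $2,841.65

Sale 1 (430) [LIFO — newest first]: 350 @ $18.15 + 80 @ $20.85 = $8,020.50
Sale 2 (225) [LIFO — newest first]: 39 @ $20.85 + 97 @ $22.40 + 89 @ $17.65 = $4,556.80
Total COGS = $8,020.50 + $4,556.80 = $12,577.30
Ending inventory: 161 @ $17.65 = $2,841.65
Check: goods available $15,418.95 = COGS $12,577.30 + ending $2,841.65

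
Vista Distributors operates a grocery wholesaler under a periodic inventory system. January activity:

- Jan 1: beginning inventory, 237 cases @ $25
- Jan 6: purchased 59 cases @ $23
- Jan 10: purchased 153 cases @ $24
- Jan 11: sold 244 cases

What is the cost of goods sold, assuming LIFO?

COGS = $5,829

Jan 11, 244 sold [LIFO — newest first]: 153 @ $24 + 59 @ $23 + 32 @ $25 = $5,829
Ending inventory: 205 @ $25 = $5,125
Check: goods available $10,954 = COGS $5,829 + ending $5,125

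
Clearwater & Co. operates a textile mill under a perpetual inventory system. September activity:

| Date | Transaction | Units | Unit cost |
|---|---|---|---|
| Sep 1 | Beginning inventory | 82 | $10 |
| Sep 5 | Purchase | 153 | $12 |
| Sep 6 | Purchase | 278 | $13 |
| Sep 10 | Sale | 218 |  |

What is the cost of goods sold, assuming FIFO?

COGS = $2,452

Sep 10, 218 sold [FIFO — oldest first]: 82 @ $10 + 136 @ $12 = $2,452
Ending inventory: 17 @ $12 + 278 @ $13 = $3,818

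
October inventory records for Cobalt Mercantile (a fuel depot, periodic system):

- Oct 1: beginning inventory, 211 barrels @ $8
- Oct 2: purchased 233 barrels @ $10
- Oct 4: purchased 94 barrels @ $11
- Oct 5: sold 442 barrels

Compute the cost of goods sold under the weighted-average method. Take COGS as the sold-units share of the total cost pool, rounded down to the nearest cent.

Oct 5, sell 442: 442/538 × $5,052.00 → $4,150.52
Ending inventory (cost pool remaining) = $901.48

COGS = $4,150.52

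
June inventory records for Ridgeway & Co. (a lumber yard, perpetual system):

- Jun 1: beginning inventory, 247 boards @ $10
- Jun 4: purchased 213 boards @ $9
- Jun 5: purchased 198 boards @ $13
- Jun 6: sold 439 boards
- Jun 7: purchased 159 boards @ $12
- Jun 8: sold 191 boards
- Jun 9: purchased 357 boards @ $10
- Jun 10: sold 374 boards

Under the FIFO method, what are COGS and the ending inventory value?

Jun 6, 439 sold [FIFO — oldest first]: 247 @ $10 + 192 @ $9 = $4,198
Jun 8, 191 sold [FIFO — oldest first]: 21 @ $9 + 170 @ $13 = $2,399
Jun 10, 374 sold [FIFO — oldest first]: 28 @ $13 + 159 @ $12 + 187 @ $10 = $4,142
Total COGS = $4,198 + $2,399 + $4,142 = $10,739
Ending inventory: 170 @ $10 = $1,700

COGS = $10,739; ending inventory = $1,700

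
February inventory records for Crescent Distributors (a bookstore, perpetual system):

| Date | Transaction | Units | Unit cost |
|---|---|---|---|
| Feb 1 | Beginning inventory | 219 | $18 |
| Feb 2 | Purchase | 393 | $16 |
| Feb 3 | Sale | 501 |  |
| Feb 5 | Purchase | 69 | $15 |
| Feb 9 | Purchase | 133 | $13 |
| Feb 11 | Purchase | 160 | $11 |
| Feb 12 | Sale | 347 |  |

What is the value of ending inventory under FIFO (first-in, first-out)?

Feb 3, 501 sold [FIFO — oldest first]: 219 @ $18 + 282 @ $16 = $8,454
Feb 12, 347 sold [FIFO — oldest first]: 111 @ $16 + 69 @ $15 + 133 @ $13 + 34 @ $11 = $4,914
Total COGS = $8,454 + $4,914 = $13,368
Ending inventory: 126 @ $11 = $1,386

Ending inventory = $1,386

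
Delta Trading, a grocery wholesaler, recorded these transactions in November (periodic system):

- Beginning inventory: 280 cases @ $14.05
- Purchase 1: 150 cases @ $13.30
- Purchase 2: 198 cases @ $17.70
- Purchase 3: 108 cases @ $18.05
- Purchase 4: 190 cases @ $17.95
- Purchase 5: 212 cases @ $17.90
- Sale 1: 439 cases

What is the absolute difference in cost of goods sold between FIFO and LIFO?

$1,784.85

FIFO COGS: 280 @ $14.05 + 150 @ $13.30 + 9 @ $17.70 = $6,088.30
LIFO COGS: 212 @ $17.90 + 190 @ $17.95 + 37 @ $18.05 = $7,873.15
Difference = |$6,088.30 − $7,873.15| = $1,784.85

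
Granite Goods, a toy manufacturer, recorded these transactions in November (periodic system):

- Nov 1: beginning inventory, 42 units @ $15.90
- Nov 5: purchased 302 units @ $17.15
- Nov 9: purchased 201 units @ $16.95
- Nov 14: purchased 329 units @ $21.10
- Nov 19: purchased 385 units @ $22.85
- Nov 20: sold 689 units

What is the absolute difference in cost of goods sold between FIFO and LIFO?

$2,919.20

FIFO COGS: 42 @ $15.90 + 302 @ $17.15 + 201 @ $16.95 + 144 @ $21.10 = $12,292.45
LIFO COGS: 385 @ $22.85 + 304 @ $21.10 = $15,211.65
Difference = |$12,292.45 − $15,211.65| = $2,919.20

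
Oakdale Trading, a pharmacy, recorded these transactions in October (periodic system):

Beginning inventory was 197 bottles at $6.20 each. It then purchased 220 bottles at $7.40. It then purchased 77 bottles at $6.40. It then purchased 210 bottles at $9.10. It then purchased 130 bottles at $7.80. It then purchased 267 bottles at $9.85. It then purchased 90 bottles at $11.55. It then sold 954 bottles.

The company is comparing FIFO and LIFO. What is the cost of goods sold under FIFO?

COGS = $7,449.20

FIFO COGS: 197 @ $6.20 + 220 @ $7.40 + 77 @ $6.40 + 210 @ $9.10 + 130 @ $7.80 + 120 @ $9.85 = $7,449.20
LIFO COGS: 90 @ $11.55 + 267 @ $9.85 + 130 @ $7.80 + 210 @ $9.10 + 77 @ $6.40 + 180 @ $7.40 = $8,419.25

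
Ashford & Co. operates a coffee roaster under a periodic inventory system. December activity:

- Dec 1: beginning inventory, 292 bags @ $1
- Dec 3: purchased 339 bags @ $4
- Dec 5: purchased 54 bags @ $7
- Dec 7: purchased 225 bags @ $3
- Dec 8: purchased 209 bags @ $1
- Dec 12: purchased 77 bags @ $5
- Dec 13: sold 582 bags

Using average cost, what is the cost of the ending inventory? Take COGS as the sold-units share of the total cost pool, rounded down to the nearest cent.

Ending inventory = $1,691.59

Dec 13, sell 582: 582/1196 × $3,295.00 → $1,603.41
Ending inventory (cost pool remaining) = $1,691.59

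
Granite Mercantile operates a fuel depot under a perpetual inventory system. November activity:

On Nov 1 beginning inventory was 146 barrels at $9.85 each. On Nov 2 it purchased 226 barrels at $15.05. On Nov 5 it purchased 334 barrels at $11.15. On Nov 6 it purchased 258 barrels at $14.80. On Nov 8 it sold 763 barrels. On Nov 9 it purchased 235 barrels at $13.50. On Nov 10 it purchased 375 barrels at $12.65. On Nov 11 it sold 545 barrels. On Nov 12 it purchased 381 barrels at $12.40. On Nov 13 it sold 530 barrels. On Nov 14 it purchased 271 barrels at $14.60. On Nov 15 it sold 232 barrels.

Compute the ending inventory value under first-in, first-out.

Ending inventory = $2,277.60

Nov 8, 763 sold [FIFO — oldest first]: 146 @ $9.85 + 226 @ $15.05 + 334 @ $11.15 + 57 @ $14.80 = $9,407.10
Nov 11, 545 sold [FIFO — oldest first]: 201 @ $14.80 + 235 @ $13.50 + 109 @ $12.65 = $7,526.15
Nov 13, 530 sold [FIFO — oldest first]: 266 @ $12.65 + 264 @ $12.40 = $6,638.50
Nov 15, 232 sold [FIFO — oldest first]: 117 @ $12.40 + 115 @ $14.60 = $3,129.80
Total COGS = $9,407.10 + $7,526.15 + $6,638.50 + $3,129.80 = $26,701.55
Ending inventory: 156 @ $14.60 = $2,277.60
Check: goods available $28,979.15 = COGS $26,701.55 + ending $2,277.60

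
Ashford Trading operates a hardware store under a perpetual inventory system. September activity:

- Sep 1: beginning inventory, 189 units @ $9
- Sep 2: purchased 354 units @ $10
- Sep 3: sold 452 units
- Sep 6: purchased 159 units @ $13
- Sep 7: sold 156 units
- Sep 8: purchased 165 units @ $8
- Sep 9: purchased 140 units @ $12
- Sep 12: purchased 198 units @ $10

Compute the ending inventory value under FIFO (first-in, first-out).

Sep 3, 452 sold [FIFO — oldest first]: 189 @ $9 + 263 @ $10 = $4,331
Sep 7, 156 sold [FIFO — oldest first]: 91 @ $10 + 65 @ $13 = $1,755
Total COGS = $4,331 + $1,755 = $6,086
Ending inventory: 94 @ $13 + 165 @ $8 + 140 @ $12 + 198 @ $10 = $6,202
Check: goods available $12,288 = COGS $6,086 + ending $6,202

Ending inventory = $6,202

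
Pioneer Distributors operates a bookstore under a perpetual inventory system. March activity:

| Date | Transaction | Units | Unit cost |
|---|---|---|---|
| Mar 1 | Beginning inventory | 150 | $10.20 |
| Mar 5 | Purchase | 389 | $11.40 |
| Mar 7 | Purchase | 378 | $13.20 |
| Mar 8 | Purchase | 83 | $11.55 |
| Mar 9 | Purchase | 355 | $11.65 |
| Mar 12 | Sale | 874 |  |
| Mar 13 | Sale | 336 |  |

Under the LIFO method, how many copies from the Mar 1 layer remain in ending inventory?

Mar 12, 874 sold [LIFO — newest first]: 355 @ $11.65 + 83 @ $11.55 + 378 @ $13.20 + 58 @ $11.40 = $10,745.20
Mar 13, 336 sold [LIFO — newest first]: 331 @ $11.40 + 5 @ $10.20 = $3,824.40
Total COGS = $10,745.20 + $3,824.40 = $14,569.60
Ending inventory: 145 @ $10.20 = $1,479.00

145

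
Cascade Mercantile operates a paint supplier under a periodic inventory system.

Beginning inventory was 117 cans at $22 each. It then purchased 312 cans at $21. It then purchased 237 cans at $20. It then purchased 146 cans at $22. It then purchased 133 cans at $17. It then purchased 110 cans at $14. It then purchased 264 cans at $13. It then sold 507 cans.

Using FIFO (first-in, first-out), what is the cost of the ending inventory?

Sale 1 (507) [FIFO — oldest first]: 117 @ $22 + 312 @ $21 + 78 @ $20 = $10,686
Ending inventory: 159 @ $20 + 146 @ $22 + 133 @ $17 + 110 @ $14 + 264 @ $13 = $13,625
Check: goods available $24,311 = COGS $10,686 + ending $13,625

Ending inventory = $13,625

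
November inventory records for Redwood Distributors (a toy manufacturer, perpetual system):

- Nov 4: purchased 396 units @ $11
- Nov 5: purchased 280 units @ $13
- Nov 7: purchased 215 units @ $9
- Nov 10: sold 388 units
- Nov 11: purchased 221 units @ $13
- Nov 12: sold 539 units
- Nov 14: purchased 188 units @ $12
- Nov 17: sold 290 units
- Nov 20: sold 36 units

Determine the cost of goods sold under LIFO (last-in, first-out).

COGS = $14,543

Nov 10, 388 sold [LIFO — newest first]: 215 @ $9 + 173 @ $13 = $4,184
Nov 12, 539 sold [LIFO — newest first]: 221 @ $13 + 107 @ $13 + 211 @ $11 = $6,585
Nov 17, 290 sold [LIFO — newest first]: 188 @ $12 + 102 @ $11 = $3,378
Nov 20, 36 sold [LIFO — newest first]: 36 @ $11 = $396
Total COGS = $4,184 + $6,585 + $3,378 + $396 = $14,543
Ending inventory: 47 @ $11 = $517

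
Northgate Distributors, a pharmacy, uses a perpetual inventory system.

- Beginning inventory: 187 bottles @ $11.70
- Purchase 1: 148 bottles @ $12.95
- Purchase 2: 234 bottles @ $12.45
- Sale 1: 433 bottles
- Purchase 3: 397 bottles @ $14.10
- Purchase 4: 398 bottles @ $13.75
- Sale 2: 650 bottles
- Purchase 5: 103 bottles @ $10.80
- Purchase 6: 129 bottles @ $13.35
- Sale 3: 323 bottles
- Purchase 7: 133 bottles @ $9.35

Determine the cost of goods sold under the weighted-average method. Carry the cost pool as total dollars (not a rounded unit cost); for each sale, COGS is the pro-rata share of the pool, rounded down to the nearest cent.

After Beginning: 187 on hand, pool $2,187.90 (≈ $11.7000 each)
After Purchase 1: 335 on hand, pool $4,104.50 (≈ $12.2522 each)
After Purchase 2: 569 on hand, pool $7,017.80 (≈ $12.3336 each)
Sale 1, sell 433: 433/569 × $7,017.80 → $5,340.43
After Purchase 3: 533 on hand, pool $7,275.07 (≈ $13.6493 each)
After Purchase 4: 931 on hand, pool $12,747.57 (≈ $13.6923 each)
Sale 2, sell 650: 650/931 × $12,747.57 → $8,900.02
After Purchase 5: 384 on hand, pool $4,959.95 (≈ $12.9165 each)
After Purchase 6: 513 on hand, pool $6,682.10 (≈ $13.0255 each)
Sale 3, sell 323: 323/513 × $6,682.10 → $4,207.24
After Purchase 7: 323 on hand, pool $3,718.41 (≈ $11.5121 each)
Total COGS = $5,340.43 + $8,900.02 + $4,207.24 = $18,447.69
Ending inventory (cost pool remaining) = $3,718.41

COGS = $18,447.69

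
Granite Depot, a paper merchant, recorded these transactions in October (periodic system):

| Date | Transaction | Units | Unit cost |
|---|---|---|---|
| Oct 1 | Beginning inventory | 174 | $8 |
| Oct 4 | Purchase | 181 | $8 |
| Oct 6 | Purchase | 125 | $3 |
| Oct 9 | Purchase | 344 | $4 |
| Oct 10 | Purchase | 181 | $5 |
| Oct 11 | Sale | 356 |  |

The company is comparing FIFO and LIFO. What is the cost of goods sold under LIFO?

FIFO COGS: 174 @ $8 + 181 @ $8 + 1 @ $3 = $2,843
LIFO COGS: 181 @ $5 + 175 @ $4 = $1,605

COGS = $1,605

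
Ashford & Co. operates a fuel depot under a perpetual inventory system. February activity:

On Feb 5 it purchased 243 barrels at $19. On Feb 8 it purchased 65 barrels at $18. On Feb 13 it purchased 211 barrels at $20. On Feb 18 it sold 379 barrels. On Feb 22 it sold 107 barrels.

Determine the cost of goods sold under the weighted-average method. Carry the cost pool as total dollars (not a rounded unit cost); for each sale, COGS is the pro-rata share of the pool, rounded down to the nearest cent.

COGS = $9,370.71

After Feb 5: 243 on hand, pool $4,617.00 (≈ $19.0000 each)
After Feb 8: 308 on hand, pool $5,787.00 (≈ $18.7890 each)
After Feb 13: 519 on hand, pool $10,007.00 (≈ $19.2813 each)
Feb 18, sell 379: 379/519 × $10,007.00 → $7,307.61
Feb 22, sell 107: 107/140 × $2,699.39 → $2,063.10
Total COGS = $7,307.61 + $2,063.10 = $9,370.71
Ending inventory (cost pool remaining) = $636.29
Check: goods available $10,007.00 = COGS $9,370.71 + ending $636.29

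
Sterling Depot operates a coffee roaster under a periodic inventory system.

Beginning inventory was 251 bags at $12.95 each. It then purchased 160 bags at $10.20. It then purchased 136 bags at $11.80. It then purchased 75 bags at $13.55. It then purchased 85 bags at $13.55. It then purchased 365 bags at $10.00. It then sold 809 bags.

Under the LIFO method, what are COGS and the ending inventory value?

COGS = $8,932.40; ending inventory = $3,372.85

Sale 1 (809) [LIFO — newest first]: 365 @ $10.00 + 85 @ $13.55 + 75 @ $13.55 + 136 @ $11.80 + 148 @ $10.20 = $8,932.40
Ending inventory: 251 @ $12.95 + 12 @ $10.20 = $3,372.85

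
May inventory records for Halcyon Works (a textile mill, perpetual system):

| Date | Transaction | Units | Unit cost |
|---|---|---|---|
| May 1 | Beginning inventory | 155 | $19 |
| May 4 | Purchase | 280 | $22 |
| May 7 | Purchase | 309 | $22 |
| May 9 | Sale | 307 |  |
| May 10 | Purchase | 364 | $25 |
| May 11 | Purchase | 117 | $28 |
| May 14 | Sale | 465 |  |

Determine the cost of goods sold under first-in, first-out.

May 9, 307 sold [FIFO — oldest first]: 155 @ $19 + 152 @ $22 = $6,289
May 14, 465 sold [FIFO — oldest first]: 128 @ $22 + 309 @ $22 + 28 @ $25 = $10,314
Total COGS = $6,289 + $10,314 = $16,603
Ending inventory: 336 @ $25 + 117 @ $28 = $11,676

COGS = $16,603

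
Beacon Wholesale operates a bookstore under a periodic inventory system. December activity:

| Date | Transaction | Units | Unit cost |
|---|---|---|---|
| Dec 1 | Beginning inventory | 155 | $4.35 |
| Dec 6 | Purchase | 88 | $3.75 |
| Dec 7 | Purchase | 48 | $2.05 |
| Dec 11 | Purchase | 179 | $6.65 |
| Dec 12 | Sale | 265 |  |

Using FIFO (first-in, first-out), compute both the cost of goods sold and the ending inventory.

COGS = $1,049.35; ending inventory = $1,243.65

Dec 12, 265 sold [FIFO — oldest first]: 155 @ $4.35 + 88 @ $3.75 + 22 @ $2.05 = $1,049.35
Ending inventory: 26 @ $2.05 + 179 @ $6.65 = $1,243.65
Check: goods available $2,293.00 = COGS $1,049.35 + ending $1,243.65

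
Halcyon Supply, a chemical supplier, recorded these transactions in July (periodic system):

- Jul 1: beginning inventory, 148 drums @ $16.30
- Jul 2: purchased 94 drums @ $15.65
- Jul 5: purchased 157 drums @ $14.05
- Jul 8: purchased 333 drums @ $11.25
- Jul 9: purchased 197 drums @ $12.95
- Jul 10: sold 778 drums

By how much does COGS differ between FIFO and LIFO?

FIFO COGS: 148 @ $16.30 + 94 @ $15.65 + 157 @ $14.05 + 333 @ $11.25 + 46 @ $12.95 = $10,431.30
LIFO COGS: 197 @ $12.95 + 333 @ $11.25 + 157 @ $14.05 + 91 @ $15.65 = $9,927.40
Difference = |$10,431.30 − $9,927.40| = $503.90

$503.90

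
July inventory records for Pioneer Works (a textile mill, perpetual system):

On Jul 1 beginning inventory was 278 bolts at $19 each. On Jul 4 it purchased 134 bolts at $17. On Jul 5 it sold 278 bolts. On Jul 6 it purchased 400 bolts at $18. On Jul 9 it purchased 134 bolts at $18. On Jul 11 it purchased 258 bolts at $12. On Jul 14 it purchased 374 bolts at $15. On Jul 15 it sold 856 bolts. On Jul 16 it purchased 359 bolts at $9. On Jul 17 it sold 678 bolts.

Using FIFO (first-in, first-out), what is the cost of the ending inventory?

Ending inventory = $1,125

Jul 5, 278 sold [FIFO — oldest first]: 278 @ $19 = $5,282
Jul 15, 856 sold [FIFO — oldest first]: 134 @ $17 + 400 @ $18 + 134 @ $18 + 188 @ $12 = $14,146
Jul 17, 678 sold [FIFO — oldest first]: 70 @ $12 + 374 @ $15 + 234 @ $9 = $8,556
Total COGS = $5,282 + $14,146 + $8,556 = $27,984
Ending inventory: 125 @ $9 = $1,125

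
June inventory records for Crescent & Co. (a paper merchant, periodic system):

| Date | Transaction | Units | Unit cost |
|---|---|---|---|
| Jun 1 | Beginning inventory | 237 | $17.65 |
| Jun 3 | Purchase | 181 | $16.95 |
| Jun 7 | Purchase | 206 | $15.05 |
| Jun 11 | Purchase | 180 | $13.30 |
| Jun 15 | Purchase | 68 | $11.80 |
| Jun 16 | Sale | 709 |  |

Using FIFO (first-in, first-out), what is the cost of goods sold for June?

COGS = $11,481.80

Jun 16, 709 sold [FIFO — oldest first]: 237 @ $17.65 + 181 @ $16.95 + 206 @ $15.05 + 85 @ $13.30 = $11,481.80
Ending inventory: 95 @ $13.30 + 68 @ $11.80 = $2,065.90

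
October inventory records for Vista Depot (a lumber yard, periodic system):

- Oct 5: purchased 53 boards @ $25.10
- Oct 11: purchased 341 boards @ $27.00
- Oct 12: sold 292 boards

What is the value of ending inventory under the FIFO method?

Oct 12, 292 sold [FIFO — oldest first]: 53 @ $25.10 + 239 @ $27.00 = $7,783.30
Ending inventory: 102 @ $27.00 = $2,754.00

Ending inventory = $2,754.00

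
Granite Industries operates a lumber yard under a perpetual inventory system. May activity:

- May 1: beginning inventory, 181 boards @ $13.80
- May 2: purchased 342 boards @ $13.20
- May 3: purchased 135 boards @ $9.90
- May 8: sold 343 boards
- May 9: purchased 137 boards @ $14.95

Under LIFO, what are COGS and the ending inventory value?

COGS = $4,082.10; ending inventory = $6,314.75

May 8, 343 sold [LIFO — newest first]: 135 @ $9.90 + 208 @ $13.20 = $4,082.10
Ending inventory: 181 @ $13.80 + 134 @ $13.20 + 137 @ $14.95 = $6,314.75
Check: goods available $10,396.85 = COGS $4,082.10 + ending $6,314.75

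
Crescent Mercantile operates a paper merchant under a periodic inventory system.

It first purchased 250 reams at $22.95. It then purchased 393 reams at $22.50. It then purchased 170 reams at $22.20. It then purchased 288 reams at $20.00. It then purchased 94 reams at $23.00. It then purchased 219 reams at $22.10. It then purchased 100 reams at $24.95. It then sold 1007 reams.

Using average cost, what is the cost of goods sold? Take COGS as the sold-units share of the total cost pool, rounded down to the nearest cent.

COGS = $22,355.46

Sale 1, sell 1007: 1007/1514 × $33,610.90 → $22,355.46
Ending inventory (cost pool remaining) = $11,255.44
Check: goods available $33,610.90 = COGS $22,355.46 + ending $11,255.44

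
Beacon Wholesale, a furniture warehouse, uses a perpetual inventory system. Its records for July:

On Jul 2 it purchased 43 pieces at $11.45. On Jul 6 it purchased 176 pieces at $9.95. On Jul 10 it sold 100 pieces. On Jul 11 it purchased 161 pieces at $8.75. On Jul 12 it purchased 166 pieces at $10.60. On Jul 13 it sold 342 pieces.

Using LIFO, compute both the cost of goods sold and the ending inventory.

COGS = $4,312.60; ending inventory = $1,099.30

Jul 10, 100 sold [LIFO — newest first]: 100 @ $9.95 = $995.00
Jul 13, 342 sold [LIFO — newest first]: 166 @ $10.60 + 161 @ $8.75 + 15 @ $9.95 = $3,317.60
Total COGS = $995.00 + $3,317.60 = $4,312.60
Ending inventory: 43 @ $11.45 + 61 @ $9.95 = $1,099.30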